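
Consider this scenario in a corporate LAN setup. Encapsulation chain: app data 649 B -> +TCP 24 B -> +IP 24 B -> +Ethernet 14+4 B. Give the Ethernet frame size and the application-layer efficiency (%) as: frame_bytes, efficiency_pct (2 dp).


TCP segment = 649 + 24 = 673 B
IP packet = 673 + 24 = 697 B
Ethernet frame = 697 + 14 + 4 = 715 B
Efficiency = app / frame = 649 / 715 = 0.907692 = 90.7692% -> 90.77% (2 dp)

715, 90.77


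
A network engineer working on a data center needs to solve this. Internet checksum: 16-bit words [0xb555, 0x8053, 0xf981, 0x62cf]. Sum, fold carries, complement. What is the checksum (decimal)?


Given words: [0xb555, 0x8053, 0xf981, 0x62cf]
Step 1: Sum all words
Raw sum = 46421 + 32851 + 63873 + 25295 = 168440
Step 2: Fold carry: (37368 + 2) = 37370
One's complement = ~37370 & 0xFFFF = 28165

28165


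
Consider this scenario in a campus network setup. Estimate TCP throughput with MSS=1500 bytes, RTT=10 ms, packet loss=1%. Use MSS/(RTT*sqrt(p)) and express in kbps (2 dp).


Given: MSS = 1500 bytes, RTT = 10 ms, loss = 1%
RTT in seconds = 10 / 1000 = 0.01
Loss rate = 1% = 0.01
sqrt(loss) = sqrt(0.01) = 0.1
Throughput (bytes/s) = 1500 / (0.01 * 0.1) = 1500000.0000
Throughput (kbps) = 1500000.0000 * 8 / 1000 = 12000.000000 -> 12000.00 kbps (2 dp)

12000.00


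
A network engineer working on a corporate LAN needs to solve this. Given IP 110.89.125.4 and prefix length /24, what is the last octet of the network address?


Given: IP = 110.89.125.4, prefix = /24
Subnet mask = 255.255.255.0
Last octet of IP: 4
Last octet of mask: 0
Network last octet = 4 AND 0 = 0

0


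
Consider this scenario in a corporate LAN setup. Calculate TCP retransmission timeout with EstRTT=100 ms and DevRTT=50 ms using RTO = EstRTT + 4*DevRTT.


Given: EstRTT = 100 ms, DevRTT = 50 ms
Timeout = EstRTT + 4 * DevRTT
4 * DevRTT = 4 * 50 = 200
Timeout = 100 + 200 = 300 ms

300


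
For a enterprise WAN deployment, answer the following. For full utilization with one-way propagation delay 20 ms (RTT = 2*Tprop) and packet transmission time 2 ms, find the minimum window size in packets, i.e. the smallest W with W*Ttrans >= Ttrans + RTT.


Given: Ttrans = 2 ms, RTT = 40 ms (= 2 * Tprop, Tprop = 20 ms)
Time until first ACK returns = Ttrans + RTT = 2 + 40 = 42 ms
Need W * Ttrans >= Ttrans + RTT  ->  W >= (Ttrans + RTT) / Ttrans
(Ttrans + RTT) / Ttrans = 42 / 2 = 21
W_min = ceil(21) = 21

21


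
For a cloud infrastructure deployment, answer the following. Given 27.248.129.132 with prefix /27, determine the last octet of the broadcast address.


Given: IP = 27.248.129.132, prefix = /27
Host bits = 32 - 27 = 5
Network last octet = 132 AND mask = 128
Host part size = 2^5 - 1 = 31
Broadcast last octet = 128 OR 31 = 159

159


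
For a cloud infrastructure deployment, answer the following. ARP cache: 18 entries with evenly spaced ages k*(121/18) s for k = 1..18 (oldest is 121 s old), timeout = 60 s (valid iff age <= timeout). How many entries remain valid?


Ages are k * 121/18 s for k = 1..18 (spacing = 6.7222 s).
Entry k is valid iff k * 121/18 <= 60 iff k <= 18 * 60 / 121 = 8.9256
n_valid = floor(8.9256) = 8
(n_stale = 18 - 8 = 10)

8


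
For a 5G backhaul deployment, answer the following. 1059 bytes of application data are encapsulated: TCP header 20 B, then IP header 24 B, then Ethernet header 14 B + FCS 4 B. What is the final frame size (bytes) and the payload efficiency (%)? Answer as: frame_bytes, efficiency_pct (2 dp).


TCP segment = 1059 + 20 = 1079 B
IP packet = 1079 + 24 = 1103 B
Ethernet frame = 1103 + 14 + 4 = 1121 B
Efficiency = app / frame = 1059 / 1121 = 0.944692 = 94.4692% -> 94.47% (2 dp)

1121, 94.47


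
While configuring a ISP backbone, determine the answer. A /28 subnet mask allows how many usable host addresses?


Given: subnet mask /28
Host bits = 32 - 28 = 4
Total addresses = 2^4 = 16
Usable hosts = 16 - 2 (network + broadcast) = 14

14


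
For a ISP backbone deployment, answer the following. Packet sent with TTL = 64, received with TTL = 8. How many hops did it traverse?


Given: initial TTL = 64, received TTL = 8
Hops = initial TTL - received TTL
Hops = 64 - 8 = 56

56


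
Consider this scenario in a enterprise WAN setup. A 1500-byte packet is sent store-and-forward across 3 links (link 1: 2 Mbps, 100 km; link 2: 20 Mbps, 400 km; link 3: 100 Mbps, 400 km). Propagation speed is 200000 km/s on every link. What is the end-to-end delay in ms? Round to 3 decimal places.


Packet = 1500 bytes = 12000 bits. Store-and-forward: sum (t_trans + t_prop) per link.
Link 1: t_trans = 12000/(2*10^6) s = 6.0000 ms; t_prop = 100/200000 s = 0.5000 ms; subtotal = 6.5000 ms
Link 2: t_trans = 12000/(20*10^6) s = 0.6000 ms; t_prop = 400/200000 s = 2.0000 ms; subtotal = 2.6000 ms
Link 3: t_trans = 12000/(100*10^6) s = 0.1200 ms; t_prop = 400/200000 s = 2.0000 ms; subtotal = 2.1200 ms
End-to-end = 6.5000 + 2.6000 + 2.1200 = 11.2200 ms -> 11.220 ms (3 dp)

11.220


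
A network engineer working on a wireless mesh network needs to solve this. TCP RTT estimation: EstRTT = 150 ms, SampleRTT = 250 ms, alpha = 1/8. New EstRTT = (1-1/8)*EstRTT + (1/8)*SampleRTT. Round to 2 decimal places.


Given: EstRTT = 150 ms, SampleRTT = 250 ms, alpha = 1/8
New EstRTT = (1 - alpha) * EstRTT + alpha * SampleRTT
(7/8) * 150 = 131.25
(1/8) * 250 = 31.25
New EstRTT = 131.25 + 31.25 = 162.5 ms -> 162.50 ms (2 dp)

162.50


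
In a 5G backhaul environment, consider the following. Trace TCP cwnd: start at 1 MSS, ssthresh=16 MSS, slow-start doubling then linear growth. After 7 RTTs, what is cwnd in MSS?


RTT 0: cwnd = 1 MSS (initial)
RTT 1: cwnd = 2 MSS (slow start, doubled)
RTT 2: cwnd = 4 MSS (slow start, doubled)
RTT 3: cwnd = 8 MSS (slow start, doubled)
RTT 4: cwnd = 16 MSS (slow start, doubled)
RTT 5: cwnd = 17 MSS (congestion avoidance, +1)
RTT 6: cwnd = 18 MSS (congestion avoidance, +1)
RTT 7: cwnd = 19 MSS (congestion avoidance, +1)

19


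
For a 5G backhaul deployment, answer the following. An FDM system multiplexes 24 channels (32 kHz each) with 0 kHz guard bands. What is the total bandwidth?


Given: 24 channels, 32 kHz each, guard = 0 kHz
Channel bandwidth = 24 * 32 = 768 kHz
Guard bands = 23 gaps * 0 kHz = 0 kHz
Total = 768 + 0 = 768 kHz

768


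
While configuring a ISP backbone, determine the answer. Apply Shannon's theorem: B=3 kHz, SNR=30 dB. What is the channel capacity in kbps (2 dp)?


Given: B = 3 kHz, SNR = 30 dB
SNR linear = 10^(30/10) = 1000
1 + SNR = 1001
log2(1001) = 9.9672262588
C = 3 * 1000 * 9.9672262588 = 29901.6788 bps
C = 29.901679 kbps -> 29.90 kbps (2 dp)

29.90


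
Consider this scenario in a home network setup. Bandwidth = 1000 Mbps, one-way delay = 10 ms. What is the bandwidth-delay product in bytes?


Given: bandwidth = 1000 Mbps, delay = 10 ms
BDP in bits = 1000 * 10^6 * 10 / 1000
BDP in bits = 10000000
BDP in bytes = 10000000 / 8 = 1250000

1250000


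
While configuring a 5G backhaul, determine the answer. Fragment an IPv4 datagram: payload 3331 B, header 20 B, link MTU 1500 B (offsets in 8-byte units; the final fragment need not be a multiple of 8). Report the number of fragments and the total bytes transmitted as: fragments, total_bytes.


Max data per non-final fragment = floor((MTU - header)/8)*8 = floor((1500 - 20)/8)*8 = floor(1480/8)*8 = 1480 B
Final fragment needs no 8-byte alignment: it can carry up to MTU - header = 1480 B
Non-final fragments needed = ceil((payload - 1480) / 1480) = ceil(1851/1480) = ceil(1.2507) = 2
Number of fragments = 2 + 1 = 3
Fragment sizes (data): 2 * 1480 B + 371 B (last, 371 <= 1480 OK)
Total bytes sent = payload + n_frags * header = 3331 + 3*20 = 3331 + 60 = 3391 B

3, 3391


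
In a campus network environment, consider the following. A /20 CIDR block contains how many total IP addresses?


Given: CIDR prefix /20
Host bits = 32 - 20 = 12
Total addresses = 2^12 = 4096

4096


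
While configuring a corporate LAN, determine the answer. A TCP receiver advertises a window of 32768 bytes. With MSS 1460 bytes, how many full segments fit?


Given: RWND = 32768 bytes, MSS = 1460 bytes
Full segments = floor(RWND / MSS)
Full segments = floor(32768 / 1460)
Full segments = floor(22.4438) = 22

22


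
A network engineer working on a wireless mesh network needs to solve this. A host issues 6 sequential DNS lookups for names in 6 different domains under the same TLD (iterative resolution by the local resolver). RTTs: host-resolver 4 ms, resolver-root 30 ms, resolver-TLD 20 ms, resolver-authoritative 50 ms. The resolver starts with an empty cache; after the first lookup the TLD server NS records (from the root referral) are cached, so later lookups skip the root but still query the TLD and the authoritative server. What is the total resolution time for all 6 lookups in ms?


Lookup 1 (cold cache): local + root + TLD + auth = 4 + 30 + 20 + 50 = 104 ms
Lookups 2..6 (TLD NS cached -> skip root; new domain -> still ask TLD and auth): local + TLD + auth = 4 + 20 + 50 = 74 ms each
Remaining 5 lookups: 5 * 74 = 370 ms
Total = 104 + 370 = 474 ms

474


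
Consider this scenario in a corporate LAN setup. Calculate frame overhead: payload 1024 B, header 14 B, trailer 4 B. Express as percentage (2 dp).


Given: payload = 1024 B, header = 14 B, trailer = 4 B
Overhead bytes = header + trailer = 14 + 4 = 18
Total frame = payload + overhead = 1024 + 18 = 1042
Overhead % = 18 / 1042 * 100 = 1.7274% -> 1.73% (2 dp)

1.73


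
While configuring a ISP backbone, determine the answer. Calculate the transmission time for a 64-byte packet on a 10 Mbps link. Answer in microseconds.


Given: packet = 64 bytes, bandwidth = 10 Mbps
Packet in bits = 64 * 8 = 512 bits
Bandwidth = 10 * 10^6 = 10000000 bps
Time = 512 / 10000000 seconds
Time in us = 512 * 10^6 / 10000000 = 51.2

51.2


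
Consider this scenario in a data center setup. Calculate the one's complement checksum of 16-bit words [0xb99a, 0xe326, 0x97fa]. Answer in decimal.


Given words: [0xb99a, 0xe326, 0x97fa]
Step 1: Sum all words
Raw sum = 47514 + 58150 + 38906 = 144570
Step 2: Fold carry: (13498 + 2) = 13500
One's complement = ~13500 & 0xFFFF = 52035

52035


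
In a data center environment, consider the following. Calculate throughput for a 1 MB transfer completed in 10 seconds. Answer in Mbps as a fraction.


Given: file = 1 MB, time = 10 s
File in Mb = 1 * 8 = 8 Mb
Throughput = 8 / 10 Mbps
Throughput = 4/5 Mbps

4/5


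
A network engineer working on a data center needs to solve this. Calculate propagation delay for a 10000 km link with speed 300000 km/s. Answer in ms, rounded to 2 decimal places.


Given: distance = 10000 km, speed = 300000 km/s
Delay = distance / speed = 10000 / 300000 seconds
Delay in ms = 10000 * 1000 / 300000
Delay = 33.3333 ms
Rounded to 2 dp = 33.33 ms

33.33


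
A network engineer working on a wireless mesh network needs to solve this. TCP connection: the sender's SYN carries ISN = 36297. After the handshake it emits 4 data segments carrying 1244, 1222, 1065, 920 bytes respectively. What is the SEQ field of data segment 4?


The SYN occupies sequence number ISN = 36297, so the first data byte is ISN + 1 = 36298.
SEQ of data segment i = (ISN + 1) + sum of payload sizes of segments 1..i-1.
Segment 1: SEQ = 36298, payload = 1244 bytes
Segment 2: SEQ = 37542, payload = 1222 bytes
Segment 3: SEQ = 38764, payload = 1065 bytes
Segment 4: SEQ = 39829, payload = 920 bytes
SEQ of segment 4 = 36298 + 1244 + 1222 + 1065 = 39829

39829


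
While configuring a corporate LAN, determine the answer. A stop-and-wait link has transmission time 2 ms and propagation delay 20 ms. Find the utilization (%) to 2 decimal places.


Given: Ttrans = 2 ms, Tprop = 20 ms
RTT = 2 * Tprop = 2 * 20 = 40 ms
U = Ttrans / (Ttrans + RTT)
U = 2 / (2 + 40)
U = 2 / 42 = 0.047619
U% = 4.76%

4.76


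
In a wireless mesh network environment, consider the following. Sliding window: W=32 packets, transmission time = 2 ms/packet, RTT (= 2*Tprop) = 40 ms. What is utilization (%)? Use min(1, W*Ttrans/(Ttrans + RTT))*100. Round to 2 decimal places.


Given: W = 32, Ttrans = 2 ms, RTT = 40 ms (= 2 * Tprop, Tprop = 20 ms)
Cycle time = Ttrans + RTT = 2 + 40 = 42 ms (first packet sent until its ACK returns)
W * Ttrans = 32 * 2 = 64 ms of sending per cycle
W * Ttrans / (Ttrans + RTT) = 64 / 42 = 1.523810
U = min(1, 1.523810) = 1.000000
U% = 100.00%

100.00


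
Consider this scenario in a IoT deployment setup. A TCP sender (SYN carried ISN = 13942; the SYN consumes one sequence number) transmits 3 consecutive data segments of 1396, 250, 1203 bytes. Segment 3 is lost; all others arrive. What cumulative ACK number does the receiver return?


SYN uses sequence number 13942; first data byte = ISN + 1 = 13943.
Segment 1: SEQ = 13943, len = 1396 B, covers [13943, 15338]
Segment 2: SEQ = 15339, len = 250 B, covers [15339, 15588]
Segment 3: SEQ = 15589, len = 1203 B, covers [15589, 16791] [LOST]
In-order data received: bytes [13943, 15588] (segments 1..2).
Segment 3 missing -> gap begins at byte 15589.
Cumulative ACK = next expected in-order byte = 13943 + 1396 + 250 = 15589

15589


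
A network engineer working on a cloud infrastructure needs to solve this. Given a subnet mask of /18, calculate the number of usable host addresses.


Given: subnet mask /18
Host bits = 32 - 18 = 14
Total addresses = 2^14 = 16384
Usable hosts = 16384 - 2 (network + broadcast) = 16382

16382


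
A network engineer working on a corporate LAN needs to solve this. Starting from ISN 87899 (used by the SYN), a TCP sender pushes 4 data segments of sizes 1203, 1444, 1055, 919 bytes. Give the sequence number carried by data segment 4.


The SYN occupies sequence number ISN = 87899, so the first data byte is ISN + 1 = 87900.
SEQ of data segment i = (ISN + 1) + sum of payload sizes of segments 1..i-1.
Segment 1: SEQ = 87900, payload = 1203 bytes
Segment 2: SEQ = 89103, payload = 1444 bytes
Segment 3: SEQ = 90547, payload = 1055 bytes
Segment 4: SEQ = 91602, payload = 919 bytes
SEQ of segment 4 = 87900 + 1203 + 1444 + 1055 = 91602

91602


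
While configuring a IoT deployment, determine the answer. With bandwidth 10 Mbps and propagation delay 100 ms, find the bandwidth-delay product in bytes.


Given: bandwidth = 10 Mbps, delay = 100 ms
BDP in bits = 10 * 10^6 * 100 / 1000
BDP in bits = 1000000
BDP in bytes = 1000000 / 8 = 125000

125000


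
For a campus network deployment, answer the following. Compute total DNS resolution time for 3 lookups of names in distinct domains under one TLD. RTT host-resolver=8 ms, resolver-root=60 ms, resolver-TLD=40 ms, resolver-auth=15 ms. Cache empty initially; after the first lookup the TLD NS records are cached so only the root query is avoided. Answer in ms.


Lookup 1 (cold cache): local + root + TLD + auth = 8 + 60 + 40 + 15 = 123 ms
Lookups 2..3 (TLD NS cached -> skip root; new domain -> still ask TLD and auth): local + TLD + auth = 8 + 40 + 15 = 63 ms each
Remaining 2 lookups: 2 * 63 = 126 ms
Total = 123 + 126 = 249 ms

249


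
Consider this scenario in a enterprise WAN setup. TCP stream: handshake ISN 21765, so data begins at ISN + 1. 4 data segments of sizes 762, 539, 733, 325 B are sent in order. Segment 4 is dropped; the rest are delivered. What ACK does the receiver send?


SYN uses sequence number 21765; first data byte = ISN + 1 = 21766.
Segment 1: SEQ = 21766, len = 762 B, covers [21766, 22527]
Segment 2: SEQ = 22528, len = 539 B, covers [22528, 23066]
Segment 3: SEQ = 23067, len = 733 B, covers [23067, 23799]
Segment 4: SEQ = 23800, len = 325 B, covers [23800, 24124] [LOST]
In-order data received: bytes [21766, 23799] (segments 1..3).
Segment 4 missing -> gap begins at byte 23800.
Cumulative ACK = next expected in-order byte = 21766 + 762 + 539 + 733 = 23800

23800


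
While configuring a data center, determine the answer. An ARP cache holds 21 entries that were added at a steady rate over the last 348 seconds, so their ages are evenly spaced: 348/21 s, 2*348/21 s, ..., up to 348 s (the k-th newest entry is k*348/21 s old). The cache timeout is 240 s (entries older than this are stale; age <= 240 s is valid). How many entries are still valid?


Ages are k * 348/21 s for k = 1..21 (spacing = 16.5714 s).
Entry k is valid iff k * 348/21 <= 240 iff k <= 21 * 240 / 348 = 14.4828
n_valid = floor(14.4828) = 14
(n_stale = 21 - 14 = 7)

14


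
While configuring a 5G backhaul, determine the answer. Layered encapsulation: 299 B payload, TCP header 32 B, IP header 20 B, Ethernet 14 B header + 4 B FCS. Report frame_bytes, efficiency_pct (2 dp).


TCP segment = 299 + 32 = 331 B
IP packet = 331 + 20 = 351 B
Ethernet frame = 351 + 14 + 4 = 369 B
Efficiency = app / frame = 299 / 369 = 0.810298 = 81.0298% -> 81.03% (2 dp)

369, 81.03


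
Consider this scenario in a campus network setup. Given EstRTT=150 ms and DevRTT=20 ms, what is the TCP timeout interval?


Given: EstRTT = 150 ms, DevRTT = 20 ms
Timeout = EstRTT + 4 * DevRTT
4 * DevRTT = 4 * 20 = 80
Timeout = 150 + 80 = 230 ms

230


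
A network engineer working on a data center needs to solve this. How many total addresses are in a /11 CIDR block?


Given: CIDR prefix /11
Host bits = 32 - 11 = 21
Total addresses = 2^21 = 2097152

2097152


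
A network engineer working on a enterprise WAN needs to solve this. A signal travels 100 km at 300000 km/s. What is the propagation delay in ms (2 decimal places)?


Given: distance = 100 km, speed = 300000 km/s
Delay = distance / speed = 100 / 300000 seconds
Delay in ms = 100 * 1000 / 300000
Delay = 0.3333 ms
Rounded to 2 dp = 0.33 ms

0.33


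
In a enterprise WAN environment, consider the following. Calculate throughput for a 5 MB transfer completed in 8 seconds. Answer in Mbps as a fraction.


Given: file = 5 MB, time = 8 s
File in Mb = 5 * 8 = 40 Mb
Throughput = 40 / 8 Mbps
Throughput = 5 Mbps

5


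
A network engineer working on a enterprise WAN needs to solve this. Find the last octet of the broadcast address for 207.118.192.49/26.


Given: IP = 207.118.192.49, prefix = /26
Host bits = 32 - 26 = 6
Network last octet = 49 AND mask = 0
Host part size = 2^6 - 1 = 63
Broadcast last octet = 0 OR 63 = 63

63


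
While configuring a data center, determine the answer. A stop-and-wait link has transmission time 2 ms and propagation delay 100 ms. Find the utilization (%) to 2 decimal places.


Given: Ttrans = 2 ms, Tprop = 100 ms
RTT = 2 * Tprop = 2 * 100 = 200 ms
U = Ttrans / (Ttrans + RTT)
U = 2 / (2 + 200)
U = 2 / 202 = 0.009901
U% = 0.99%

0.99


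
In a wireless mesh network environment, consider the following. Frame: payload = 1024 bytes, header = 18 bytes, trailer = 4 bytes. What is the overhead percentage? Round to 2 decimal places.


Given: payload = 1024 B, header = 18 B, trailer = 4 B
Overhead bytes = header + trailer = 18 + 4 = 22
Total frame = payload + overhead = 1024 + 22 = 1046
Overhead % = 22 / 1046 * 100 = 2.1033% -> 2.10% (2 dp)

2.10


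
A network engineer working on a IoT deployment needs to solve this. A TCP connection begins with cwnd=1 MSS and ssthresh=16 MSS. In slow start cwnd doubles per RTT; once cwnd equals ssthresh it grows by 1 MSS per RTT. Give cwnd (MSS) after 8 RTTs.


RTT 0: cwnd = 1 MSS (initial)
RTT 1: cwnd = 2 MSS (slow start, doubled)
RTT 2: cwnd = 4 MSS (slow start, doubled)
RTT 3: cwnd = 8 MSS (slow start, doubled)
RTT 4: cwnd = 16 MSS (slow start, doubled)
RTT 5: cwnd = 17 MSS (congestion avoidance, +1)
RTT 6: cwnd = 18 MSS (congestion avoidance, +1)
RTT 7: cwnd = 19 MSS (congestion avoidance, +1)
RTT 8: cwnd = 20 MSS (congestion avoidance, +1)

20


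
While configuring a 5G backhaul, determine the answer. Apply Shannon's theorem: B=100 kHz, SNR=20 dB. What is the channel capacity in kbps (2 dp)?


Given: B = 100 kHz, SNR = 20 dB
SNR linear = 10^(20/10) = 100
1 + SNR = 101
log2(101) = 6.6582114828
C = 100 * 1000 * 6.6582114828 = 665821.1483 bps
C = 665.821148 kbps -> 665.82 kbps (2 dp)

665.82


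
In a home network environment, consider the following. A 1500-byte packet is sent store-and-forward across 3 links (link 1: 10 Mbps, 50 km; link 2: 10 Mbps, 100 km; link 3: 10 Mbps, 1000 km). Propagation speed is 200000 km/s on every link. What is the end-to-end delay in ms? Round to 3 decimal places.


Packet = 1500 bytes = 12000 bits. Store-and-forward: sum (t_trans + t_prop) per link.
Link 1: t_trans = 12000/(10*10^6) s = 1.2000 ms; t_prop = 50/200000 s = 0.2500 ms; subtotal = 1.4500 ms
Link 2: t_trans = 12000/(10*10^6) s = 1.2000 ms; t_prop = 100/200000 s = 0.5000 ms; subtotal = 1.7000 ms
Link 3: t_trans = 12000/(10*10^6) s = 1.2000 ms; t_prop = 1000/200000 s = 5.0000 ms; subtotal = 6.2000 ms
End-to-end = 1.4500 + 1.7000 + 6.2000 = 9.3500 ms -> 9.350 ms (3 dp)

9.350


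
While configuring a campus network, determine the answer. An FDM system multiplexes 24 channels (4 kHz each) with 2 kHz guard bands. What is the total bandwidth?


Given: 24 channels, 4 kHz each, guard = 2 kHz
Channel bandwidth = 24 * 4 = 96 kHz
Guard bands = 23 gaps * 2 kHz = 46 kHz
Total = 96 + 46 = 142 kHz

142


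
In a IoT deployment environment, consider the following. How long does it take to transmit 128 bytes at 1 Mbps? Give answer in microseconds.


Given: packet = 128 bytes, bandwidth = 1 Mbps
Packet in bits = 128 * 8 = 1024 bits
Bandwidth = 1 * 10^6 = 1000000 bps
Time = 1024 / 1000000 seconds
Time in us = 1024 * 10^6 / 1000000 = 1024

1024


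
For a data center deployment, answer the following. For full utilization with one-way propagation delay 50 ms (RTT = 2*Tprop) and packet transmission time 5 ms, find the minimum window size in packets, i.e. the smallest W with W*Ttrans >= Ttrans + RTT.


Given: Ttrans = 5 ms, RTT = 100 ms (= 2 * Tprop, Tprop = 50 ms)
Time until first ACK returns = Ttrans + RTT = 5 + 100 = 105 ms
Need W * Ttrans >= Ttrans + RTT  ->  W >= (Ttrans + RTT) / Ttrans
(Ttrans + RTT) / Ttrans = 105 / 5 = 21
W_min = ceil(21) = 21

21


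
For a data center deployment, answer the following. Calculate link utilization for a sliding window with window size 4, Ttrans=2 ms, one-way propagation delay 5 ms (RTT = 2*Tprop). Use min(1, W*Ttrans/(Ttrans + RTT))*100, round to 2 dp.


Given: W = 4, Ttrans = 2 ms, RTT = 10 ms (= 2 * Tprop, Tprop = 5 ms)
Cycle time = Ttrans + RTT = 2 + 10 = 12 ms (first packet sent until its ACK returns)
W * Ttrans = 4 * 2 = 8 ms of sending per cycle
W * Ttrans / (Ttrans + RTT) = 8 / 12 = 0.666667
U = min(1, 0.666667) = 0.666667
U% = 66.67%

66.67


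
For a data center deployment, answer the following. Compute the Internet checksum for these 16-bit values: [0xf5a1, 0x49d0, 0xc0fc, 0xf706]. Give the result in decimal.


Given words: [0xf5a1, 0x49d0, 0xc0fc, 0xf706]
Step 1: Sum all words
Raw sum = 62881 + 18896 + 49404 + 63238 = 194419
Step 2: Fold carry: (63347 + 2) = 63349
One's complement = ~63349 & 0xFFFF = 2186

2186


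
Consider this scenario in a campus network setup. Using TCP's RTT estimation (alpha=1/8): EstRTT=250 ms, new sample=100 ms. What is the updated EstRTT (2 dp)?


Given: EstRTT = 250 ms, SampleRTT = 100 ms, alpha = 1/8
New EstRTT = (1 - alpha) * EstRTT + alpha * SampleRTT
(7/8) * 250 = 218.75
(1/8) * 100 = 12.5
New EstRTT = 218.75 + 12.5 = 231.25 ms -> 231.25 ms (2 dp)

231.25


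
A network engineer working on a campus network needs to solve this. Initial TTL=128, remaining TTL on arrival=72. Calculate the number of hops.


Given: initial TTL = 128, received TTL = 72
Hops = initial TTL - received TTL
Hops = 128 - 72 = 56

56


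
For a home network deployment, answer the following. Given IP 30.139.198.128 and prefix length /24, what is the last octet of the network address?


Given: IP = 30.139.198.128, prefix = /24
Subnet mask = 255.255.255.0
Last octet of IP: 128
Last octet of mask: 0
Network last octet = 128 AND 0 = 0

0


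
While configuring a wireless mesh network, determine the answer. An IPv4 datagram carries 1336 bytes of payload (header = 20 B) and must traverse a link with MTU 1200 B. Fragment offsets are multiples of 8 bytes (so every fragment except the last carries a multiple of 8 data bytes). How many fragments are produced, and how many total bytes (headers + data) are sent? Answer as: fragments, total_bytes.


Max data per non-final fragment = floor((MTU - header)/8)*8 = floor((1200 - 20)/8)*8 = floor(1180/8)*8 = 1176 B
Final fragment needs no 8-byte alignment: it can carry up to MTU - header = 1180 B
Non-final fragments needed = ceil((payload - 1180) / 1176) = ceil(156/1176) = ceil(0.1327) = 1
Number of fragments = 1 + 1 = 2
Fragment sizes (data): 1 * 1176 B + 160 B (last, 160 <= 1180 OK)
Total bytes sent = payload + n_frags * header = 1336 + 2*20 = 1336 + 40 = 1376 B

2, 1376


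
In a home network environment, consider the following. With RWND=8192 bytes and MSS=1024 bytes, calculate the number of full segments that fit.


Given: RWND = 8192 bytes, MSS = 1024 bytes
Full segments = floor(RWND / MSS)
Full segments = floor(8192 / 1024)
Full segments = floor(8.0) = 8

8


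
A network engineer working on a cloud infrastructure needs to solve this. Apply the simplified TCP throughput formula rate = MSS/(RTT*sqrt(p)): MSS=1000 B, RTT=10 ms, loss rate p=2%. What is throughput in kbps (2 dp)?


Given: MSS = 1000 bytes, RTT = 10 ms, loss = 2%
RTT in seconds = 10 / 1000 = 0.01
Loss rate = 2% = 0.02
sqrt(loss) = sqrt(0.02) = 0.141421356237
Throughput (bytes/s) = 1000 / (0.01 * 0.141421356237) = 707106.7812
Throughput (kbps) = 707106.7812 * 8 / 1000 = 5656.854249 -> 5656.85 kbps (2 dp)

5656.85


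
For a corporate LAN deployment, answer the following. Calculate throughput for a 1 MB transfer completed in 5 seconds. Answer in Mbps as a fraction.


Given: file = 1 MB, time = 5 s
File in Mb = 1 * 8 = 8 Mb
Throughput = 8 / 5 Mbps
Throughput = 8/5 Mbps

8/5


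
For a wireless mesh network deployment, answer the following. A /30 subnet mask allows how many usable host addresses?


Given: subnet mask /30
Host bits = 32 - 30 = 2
Total addresses = 2^2 = 4
Usable hosts = 4 - 2 (network + broadcast) = 2

2


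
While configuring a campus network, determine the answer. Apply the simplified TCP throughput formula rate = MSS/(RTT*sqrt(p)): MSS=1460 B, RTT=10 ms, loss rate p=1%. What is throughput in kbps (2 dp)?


Given: MSS = 1460 bytes, RTT = 10 ms, loss = 1%
RTT in seconds = 10 / 1000 = 0.01
Loss rate = 1% = 0.01
sqrt(loss) = sqrt(0.01) = 0.1
Throughput (bytes/s) = 1460 / (0.01 * 0.1) = 1460000.0000
Throughput (kbps) = 1460000.0000 * 8 / 1000 = 11680.000000 -> 11680.00 kbps (2 dp)

11680.00


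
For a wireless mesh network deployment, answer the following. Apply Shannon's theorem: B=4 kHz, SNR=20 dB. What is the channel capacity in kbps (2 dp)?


Given: B = 4 kHz, SNR = 20 dB
SNR linear = 10^(20/10) = 100
1 + SNR = 101
log2(101) = 6.6582114828
C = 4 * 1000 * 6.6582114828 = 26632.8459 bps
C = 26.632846 kbps -> 26.63 kbps (2 dp)

26.63


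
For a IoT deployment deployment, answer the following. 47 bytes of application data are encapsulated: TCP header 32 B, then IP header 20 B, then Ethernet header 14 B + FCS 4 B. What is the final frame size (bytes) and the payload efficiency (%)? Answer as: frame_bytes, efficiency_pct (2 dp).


TCP segment = 47 + 32 = 79 B
IP packet = 79 + 20 = 99 B
Ethernet frame = 99 + 14 + 4 = 117 B
Efficiency = app / frame = 47 / 117 = 0.401709 = 40.1709% -> 40.17% (2 dp)

117, 40.17


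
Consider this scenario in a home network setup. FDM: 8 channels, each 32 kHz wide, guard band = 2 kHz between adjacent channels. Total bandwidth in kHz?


Given: 8 channels, 32 kHz each, guard = 2 kHz
Channel bandwidth = 8 * 32 = 256 kHz
Guard bands = 7 gaps * 2 kHz = 14 kHz
Total = 256 + 14 = 270 kHz

270


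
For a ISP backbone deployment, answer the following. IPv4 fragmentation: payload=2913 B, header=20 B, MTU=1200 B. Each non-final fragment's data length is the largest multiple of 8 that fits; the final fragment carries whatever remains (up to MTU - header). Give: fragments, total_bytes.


Max data per non-final fragment = floor((MTU - header)/8)*8 = floor((1200 - 20)/8)*8 = floor(1180/8)*8 = 1176 B
Final fragment needs no 8-byte alignment: it can carry up to MTU - header = 1180 B
Non-final fragments needed = ceil((payload - 1180) / 1176) = ceil(1733/1176) = ceil(1.4736) = 2
Number of fragments = 2 + 1 = 3
Fragment sizes (data): 2 * 1176 B + 561 B (last, 561 <= 1180 OK)
Total bytes sent = payload + n_frags * header = 2913 + 3*20 = 2913 + 60 = 2973 B

3, 2973


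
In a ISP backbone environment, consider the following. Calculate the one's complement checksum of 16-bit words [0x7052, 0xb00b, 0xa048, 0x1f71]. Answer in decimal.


Given words: [0x7052, 0xb00b, 0xa048, 0x1f71]
Step 1: Sum all words
Raw sum = 28754 + 45067 + 41032 + 8049 = 122902
Step 2: Fold carry: (57366 + 1) = 57367
One's complement = ~57367 & 0xFFFF = 8168

8168


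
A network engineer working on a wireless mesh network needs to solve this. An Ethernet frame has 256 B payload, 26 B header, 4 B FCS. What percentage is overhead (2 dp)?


Given: payload = 256 B, header = 26 B, trailer = 4 B
Overhead bytes = header + trailer = 26 + 4 = 30
Total frame = payload + overhead = 256 + 30 = 286
Overhead % = 30 / 286 * 100 = 10.4895% -> 10.49% (2 dp)

10.49


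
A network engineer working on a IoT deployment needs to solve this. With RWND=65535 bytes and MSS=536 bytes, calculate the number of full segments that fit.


Given: RWND = 65535 bytes, MSS = 536 bytes
Full segments = floor(RWND / MSS)
Full segments = floor(65535 / 536)
Full segments = floor(122.2668) = 122

122


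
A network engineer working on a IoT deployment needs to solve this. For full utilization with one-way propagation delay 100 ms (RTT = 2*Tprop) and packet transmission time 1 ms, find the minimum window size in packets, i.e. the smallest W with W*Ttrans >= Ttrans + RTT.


Given: Ttrans = 1 ms, RTT = 200 ms (= 2 * Tprop, Tprop = 100 ms)
Time until first ACK returns = Ttrans + RTT = 1 + 200 = 201 ms
Need W * Ttrans >= Ttrans + RTT  ->  W >= (Ttrans + RTT) / Ttrans
(Ttrans + RTT) / Ttrans = 201 / 1 = 201
W_min = ceil(201) = 201

201


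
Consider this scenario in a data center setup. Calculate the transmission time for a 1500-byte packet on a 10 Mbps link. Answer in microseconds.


Given: packet = 1500 bytes, bandwidth = 10 Mbps
Packet in bits = 1500 * 8 = 12000 bits
Bandwidth = 10 * 10^6 = 10000000 bps
Time = 12000 / 10000000 seconds
Time in us = 12000 * 10^6 / 10000000 = 1200

1200


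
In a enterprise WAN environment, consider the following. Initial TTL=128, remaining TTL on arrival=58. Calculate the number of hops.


Given: initial TTL = 128, received TTL = 58
Hops = initial TTL - received TTL
Hops = 128 - 58 = 70

70


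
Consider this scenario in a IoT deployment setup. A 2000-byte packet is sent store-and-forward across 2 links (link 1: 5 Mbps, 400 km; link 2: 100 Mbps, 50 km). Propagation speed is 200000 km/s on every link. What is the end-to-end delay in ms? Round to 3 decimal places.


Packet = 2000 bytes = 16000 bits. Store-and-forward: sum (t_trans + t_prop) per link.
Link 1: t_trans = 16000/(5*10^6) s = 3.2000 ms; t_prop = 400/200000 s = 2.0000 ms; subtotal = 5.2000 ms
Link 2: t_trans = 16000/(100*10^6) s = 0.1600 ms; t_prop = 50/200000 s = 0.2500 ms; subtotal = 0.4100 ms
End-to-end = 5.2000 + 0.4100 = 5.6100 ms -> 5.610 ms (3 dp)

5.610


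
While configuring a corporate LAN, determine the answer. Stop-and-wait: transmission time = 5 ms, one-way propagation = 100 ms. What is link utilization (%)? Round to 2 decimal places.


Given: Ttrans = 5 ms, Tprop = 100 ms
RTT = 2 * Tprop = 2 * 100 = 200 ms
U = Ttrans / (Ttrans + RTT)
U = 5 / (5 + 200)
U = 5 / 205 = 0.02439
U% = 2.44%

2.44


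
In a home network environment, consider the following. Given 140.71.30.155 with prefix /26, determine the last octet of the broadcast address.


Given: IP = 140.71.30.155, prefix = /26
Host bits = 32 - 26 = 6
Network last octet = 155 AND mask = 128
Host part size = 2^6 - 1 = 63
Broadcast last octet = 128 OR 63 = 191

191


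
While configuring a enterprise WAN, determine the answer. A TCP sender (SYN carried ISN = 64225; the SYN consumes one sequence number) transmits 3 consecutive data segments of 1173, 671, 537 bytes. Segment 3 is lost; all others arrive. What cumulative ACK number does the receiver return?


SYN uses sequence number 64225; first data byte = ISN + 1 = 64226.
Segment 1: SEQ = 64226, len = 1173 B, covers [64226, 65398]
Segment 2: SEQ = 65399, len = 671 B, covers [65399, 66069]
Segment 3: SEQ = 66070, len = 537 B, covers [66070, 66606] [LOST]
In-order data received: bytes [64226, 66069] (segments 1..2).
Segment 3 missing -> gap begins at byte 66070.
Cumulative ACK = next expected in-order byte = 64226 + 1173 + 671 = 66070

66070


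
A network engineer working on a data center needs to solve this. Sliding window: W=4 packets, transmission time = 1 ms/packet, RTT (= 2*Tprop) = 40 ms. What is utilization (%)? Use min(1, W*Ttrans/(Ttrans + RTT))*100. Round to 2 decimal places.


Given: W = 4, Ttrans = 1 ms, RTT = 40 ms (= 2 * Tprop, Tprop = 20 ms)
Cycle time = Ttrans + RTT = 1 + 40 = 41 ms (first packet sent until its ACK returns)
W * Ttrans = 4 * 1 = 4 ms of sending per cycle
W * Ttrans / (Ttrans + RTT) = 4 / 41 = 0.097561
U = min(1, 0.097561) = 0.097561
U% = 9.76%

9.76


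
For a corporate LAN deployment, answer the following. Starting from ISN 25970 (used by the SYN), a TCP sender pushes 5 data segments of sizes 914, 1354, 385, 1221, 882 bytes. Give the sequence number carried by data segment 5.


The SYN occupies sequence number ISN = 25970, so the first data byte is ISN + 1 = 25971.
SEQ of data segment i = (ISN + 1) + sum of payload sizes of segments 1..i-1.
Segment 1: SEQ = 25971, payload = 914 bytes
Segment 2: SEQ = 26885, payload = 1354 bytes
Segment 3: SEQ = 28239, payload = 385 bytes
Segment 4: SEQ = 28624, payload = 1221 bytes
Segment 5: SEQ = 29845, payload = 882 bytes
SEQ of segment 5 = 25971 + 914 + 1354 + 385 + 1221 = 29845

29845


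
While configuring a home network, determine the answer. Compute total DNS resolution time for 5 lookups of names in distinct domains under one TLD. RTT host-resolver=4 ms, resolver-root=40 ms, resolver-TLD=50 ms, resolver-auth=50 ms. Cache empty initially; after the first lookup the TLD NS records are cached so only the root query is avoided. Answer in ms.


Lookup 1 (cold cache): local + root + TLD + auth = 4 + 40 + 50 + 50 = 144 ms
Lookups 2..5 (TLD NS cached -> skip root; new domain -> still ask TLD and auth): local + TLD + auth = 4 + 50 + 50 = 104 ms each
Remaining 4 lookups: 4 * 104 = 416 ms
Total = 144 + 416 = 560 ms

560


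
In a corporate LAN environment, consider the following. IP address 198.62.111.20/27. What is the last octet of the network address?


Given: IP = 198.62.111.20, prefix = /27
Subnet mask = 255.255.255.224
Last octet of IP: 20
Last octet of mask: 224
Network last octet = 20 AND 224 = 0

0


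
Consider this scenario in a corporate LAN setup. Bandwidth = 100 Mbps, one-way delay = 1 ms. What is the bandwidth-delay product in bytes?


Given: bandwidth = 100 Mbps, delay = 1 ms
BDP in bits = 100 * 10^6 * 1 / 1000
BDP in bits = 100000
BDP in bytes = 100000 / 8 = 12500

12500


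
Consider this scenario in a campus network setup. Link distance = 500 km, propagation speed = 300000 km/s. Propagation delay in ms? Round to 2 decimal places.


Given: distance = 500 km, speed = 300000 km/s
Delay = distance / speed = 500 / 300000 seconds
Delay in ms = 500 * 1000 / 300000
Delay = 1.6667 ms
Rounded to 2 dp = 1.67 ms

1.67


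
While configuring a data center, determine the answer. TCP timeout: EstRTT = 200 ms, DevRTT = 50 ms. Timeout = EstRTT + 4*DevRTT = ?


Given: EstRTT = 200 ms, DevRTT = 50 ms
Timeout = EstRTT + 4 * DevRTT
4 * DevRTT = 4 * 50 = 200
Timeout = 200 + 200 = 400 ms

400


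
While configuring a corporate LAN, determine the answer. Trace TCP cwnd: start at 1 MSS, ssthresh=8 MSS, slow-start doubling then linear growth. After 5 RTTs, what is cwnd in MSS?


RTT 0: cwnd = 1 MSS (initial)
RTT 1: cwnd = 2 MSS (slow start, doubled)
RTT 2: cwnd = 4 MSS (slow start, doubled)
RTT 3: cwnd = 8 MSS (slow start, doubled)
RTT 4: cwnd = 9 MSS (congestion avoidance, +1)
RTT 5: cwnd = 10 MSS (congestion avoidance, +1)

10


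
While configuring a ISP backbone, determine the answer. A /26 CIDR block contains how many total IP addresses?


Given: CIDR prefix /26
Host bits = 32 - 26 = 6
Total addresses = 2^6 = 64

64


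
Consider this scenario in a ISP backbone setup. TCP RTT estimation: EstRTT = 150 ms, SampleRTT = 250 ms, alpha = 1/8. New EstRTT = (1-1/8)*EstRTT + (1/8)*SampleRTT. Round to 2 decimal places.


Given: EstRTT = 150 ms, SampleRTT = 250 ms, alpha = 1/8
New EstRTT = (1 - alpha) * EstRTT + alpha * SampleRTT
(7/8) * 150 = 131.25
(1/8) * 250 = 31.25
New EstRTT = 131.25 + 31.25 = 162.5 ms -> 162.50 ms (2 dp)

162.50


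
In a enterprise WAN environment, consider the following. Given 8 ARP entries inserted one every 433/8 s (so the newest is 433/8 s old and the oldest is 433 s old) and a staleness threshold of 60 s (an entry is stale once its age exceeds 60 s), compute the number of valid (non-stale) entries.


Ages are k * 433/8 s for k = 1..8 (spacing = 54.1250 s).
Entry k is valid iff k * 433/8 <= 60 iff k <= 8 * 60 / 433 = 1.1085
n_valid = floor(1.1085) = 1
(n_stale = 8 - 1 = 7)

1


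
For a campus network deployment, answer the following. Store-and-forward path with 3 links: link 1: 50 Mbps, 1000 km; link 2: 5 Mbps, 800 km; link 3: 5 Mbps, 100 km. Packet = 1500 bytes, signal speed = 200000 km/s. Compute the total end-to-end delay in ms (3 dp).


Packet = 1500 bytes = 12000 bits. Store-and-forward: sum (t_trans + t_prop) per link.
Link 1: t_trans = 12000/(50*10^6) s = 0.2400 ms; t_prop = 1000/200000 s = 5.0000 ms; subtotal = 5.2400 ms
Link 2: t_trans = 12000/(5*10^6) s = 2.4000 ms; t_prop = 800/200000 s = 4.0000 ms; subtotal = 6.4000 ms
Link 3: t_trans = 12000/(5*10^6) s = 2.4000 ms; t_prop = 100/200000 s = 0.5000 ms; subtotal = 2.9000 ms
End-to-end = 5.2400 + 6.4000 + 2.9000 = 14.5400 ms -> 14.540 ms (3 dp)

14.540


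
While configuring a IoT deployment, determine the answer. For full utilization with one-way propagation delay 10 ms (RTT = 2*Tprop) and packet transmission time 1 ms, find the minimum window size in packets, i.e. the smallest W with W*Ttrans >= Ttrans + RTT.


Given: Ttrans = 1 ms, RTT = 20 ms (= 2 * Tprop, Tprop = 10 ms)
Time until first ACK returns = Ttrans + RTT = 1 + 20 = 21 ms
Need W * Ttrans >= Ttrans + RTT  ->  W >= (Ttrans + RTT) / Ttrans
(Ttrans + RTT) / Ttrans = 21 / 1 = 21
W_min = ceil(21) = 21

21


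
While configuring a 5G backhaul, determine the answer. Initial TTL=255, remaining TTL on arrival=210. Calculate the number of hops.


Given: initial TTL = 255, received TTL = 210
Hops = initial TTL - received TTL
Hops = 255 - 210 = 45

45


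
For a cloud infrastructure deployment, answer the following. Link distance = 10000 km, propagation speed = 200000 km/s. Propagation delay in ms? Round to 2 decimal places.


Given: distance = 10000 km, speed = 200000 km/s
Delay = distance / speed = 10000 / 200000 seconds
Delay in ms = 10000 * 1000 / 200000
Delay = 50.0000 ms
Rounded to 2 dp = 50.00 ms

50.00


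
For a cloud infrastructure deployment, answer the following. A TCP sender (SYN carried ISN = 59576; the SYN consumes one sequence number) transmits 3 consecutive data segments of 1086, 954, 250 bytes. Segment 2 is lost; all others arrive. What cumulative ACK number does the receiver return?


SYN uses sequence number 59576; first data byte = ISN + 1 = 59577.
Segment 1: SEQ = 59577, len = 1086 B, covers [59577, 60662]
Segment 2: SEQ = 60663, len = 954 B, covers [60663, 61616] [LOST]
Segment 3: SEQ = 61617, len = 250 B, covers [61617, 61866]
In-order data received: bytes [59577, 60662] (segments 1..1).
Segment 2 missing -> gap begins at byte 60663; later segments buffered out of order.
Cumulative ACK = next expected in-order byte = 59577 + 1086 = 60663

60663
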